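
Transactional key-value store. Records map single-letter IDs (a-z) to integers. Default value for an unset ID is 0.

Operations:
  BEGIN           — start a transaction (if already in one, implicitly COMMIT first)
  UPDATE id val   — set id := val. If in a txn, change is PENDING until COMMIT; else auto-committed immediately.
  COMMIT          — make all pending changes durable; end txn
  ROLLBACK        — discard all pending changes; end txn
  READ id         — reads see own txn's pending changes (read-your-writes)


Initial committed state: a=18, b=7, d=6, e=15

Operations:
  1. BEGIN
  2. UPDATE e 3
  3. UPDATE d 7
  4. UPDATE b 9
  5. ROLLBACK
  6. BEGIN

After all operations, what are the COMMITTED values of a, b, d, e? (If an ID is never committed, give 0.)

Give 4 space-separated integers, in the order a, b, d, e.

Answer: 18 7 6 15

Derivation:
Initial committed: {a=18, b=7, d=6, e=15}
Op 1: BEGIN: in_txn=True, pending={}
Op 2: UPDATE e=3 (pending; pending now {e=3})
Op 3: UPDATE d=7 (pending; pending now {d=7, e=3})
Op 4: UPDATE b=9 (pending; pending now {b=9, d=7, e=3})
Op 5: ROLLBACK: discarded pending ['b', 'd', 'e']; in_txn=False
Op 6: BEGIN: in_txn=True, pending={}
Final committed: {a=18, b=7, d=6, e=15}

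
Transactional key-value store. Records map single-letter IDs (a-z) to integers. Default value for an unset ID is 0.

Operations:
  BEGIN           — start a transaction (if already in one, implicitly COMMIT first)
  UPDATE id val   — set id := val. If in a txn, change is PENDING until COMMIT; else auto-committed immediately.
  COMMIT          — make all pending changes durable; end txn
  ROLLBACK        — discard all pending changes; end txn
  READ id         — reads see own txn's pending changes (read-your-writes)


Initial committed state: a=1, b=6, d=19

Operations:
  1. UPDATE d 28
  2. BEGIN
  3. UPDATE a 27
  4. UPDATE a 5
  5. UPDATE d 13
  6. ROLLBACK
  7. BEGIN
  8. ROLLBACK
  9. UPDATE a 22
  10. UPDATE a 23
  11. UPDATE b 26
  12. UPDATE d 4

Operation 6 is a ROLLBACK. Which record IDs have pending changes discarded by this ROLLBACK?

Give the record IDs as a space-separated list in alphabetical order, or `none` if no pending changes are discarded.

Initial committed: {a=1, b=6, d=19}
Op 1: UPDATE d=28 (auto-commit; committed d=28)
Op 2: BEGIN: in_txn=True, pending={}
Op 3: UPDATE a=27 (pending; pending now {a=27})
Op 4: UPDATE a=5 (pending; pending now {a=5})
Op 5: UPDATE d=13 (pending; pending now {a=5, d=13})
Op 6: ROLLBACK: discarded pending ['a', 'd']; in_txn=False
Op 7: BEGIN: in_txn=True, pending={}
Op 8: ROLLBACK: discarded pending []; in_txn=False
Op 9: UPDATE a=22 (auto-commit; committed a=22)
Op 10: UPDATE a=23 (auto-commit; committed a=23)
Op 11: UPDATE b=26 (auto-commit; committed b=26)
Op 12: UPDATE d=4 (auto-commit; committed d=4)
ROLLBACK at op 6 discards: ['a', 'd']

Answer: a d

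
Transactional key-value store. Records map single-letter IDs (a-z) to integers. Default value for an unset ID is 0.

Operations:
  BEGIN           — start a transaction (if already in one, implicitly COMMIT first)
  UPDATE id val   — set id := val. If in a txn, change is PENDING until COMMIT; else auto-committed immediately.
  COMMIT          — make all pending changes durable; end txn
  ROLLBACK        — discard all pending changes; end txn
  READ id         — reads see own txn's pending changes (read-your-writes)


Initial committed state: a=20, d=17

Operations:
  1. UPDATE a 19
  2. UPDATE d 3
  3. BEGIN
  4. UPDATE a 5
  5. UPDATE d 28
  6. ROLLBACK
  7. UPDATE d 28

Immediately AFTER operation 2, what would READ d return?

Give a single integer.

Answer: 3

Derivation:
Initial committed: {a=20, d=17}
Op 1: UPDATE a=19 (auto-commit; committed a=19)
Op 2: UPDATE d=3 (auto-commit; committed d=3)
After op 2: visible(d) = 3 (pending={}, committed={a=19, d=3})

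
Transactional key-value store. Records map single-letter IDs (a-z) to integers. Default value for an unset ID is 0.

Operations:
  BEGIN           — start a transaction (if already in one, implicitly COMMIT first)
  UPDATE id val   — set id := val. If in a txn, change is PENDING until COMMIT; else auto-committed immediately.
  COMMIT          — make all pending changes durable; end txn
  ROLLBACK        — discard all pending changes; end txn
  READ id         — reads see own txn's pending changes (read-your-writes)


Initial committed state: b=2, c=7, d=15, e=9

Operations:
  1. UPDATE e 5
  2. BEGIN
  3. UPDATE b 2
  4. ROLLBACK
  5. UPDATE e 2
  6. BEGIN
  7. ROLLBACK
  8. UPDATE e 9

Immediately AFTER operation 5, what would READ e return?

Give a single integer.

Answer: 2

Derivation:
Initial committed: {b=2, c=7, d=15, e=9}
Op 1: UPDATE e=5 (auto-commit; committed e=5)
Op 2: BEGIN: in_txn=True, pending={}
Op 3: UPDATE b=2 (pending; pending now {b=2})
Op 4: ROLLBACK: discarded pending ['b']; in_txn=False
Op 5: UPDATE e=2 (auto-commit; committed e=2)
After op 5: visible(e) = 2 (pending={}, committed={b=2, c=7, d=15, e=2})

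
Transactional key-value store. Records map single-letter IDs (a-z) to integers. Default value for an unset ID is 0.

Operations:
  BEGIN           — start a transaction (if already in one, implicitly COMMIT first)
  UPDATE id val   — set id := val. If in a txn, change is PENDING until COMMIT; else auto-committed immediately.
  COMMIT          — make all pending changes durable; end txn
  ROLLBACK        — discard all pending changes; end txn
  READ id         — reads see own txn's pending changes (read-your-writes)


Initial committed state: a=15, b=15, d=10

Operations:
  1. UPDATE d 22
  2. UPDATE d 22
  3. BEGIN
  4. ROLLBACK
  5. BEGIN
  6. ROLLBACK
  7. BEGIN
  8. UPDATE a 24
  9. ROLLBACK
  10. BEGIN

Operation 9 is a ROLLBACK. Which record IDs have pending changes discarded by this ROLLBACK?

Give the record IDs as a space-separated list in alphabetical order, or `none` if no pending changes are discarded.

Answer: a

Derivation:
Initial committed: {a=15, b=15, d=10}
Op 1: UPDATE d=22 (auto-commit; committed d=22)
Op 2: UPDATE d=22 (auto-commit; committed d=22)
Op 3: BEGIN: in_txn=True, pending={}
Op 4: ROLLBACK: discarded pending []; in_txn=False
Op 5: BEGIN: in_txn=True, pending={}
Op 6: ROLLBACK: discarded pending []; in_txn=False
Op 7: BEGIN: in_txn=True, pending={}
Op 8: UPDATE a=24 (pending; pending now {a=24})
Op 9: ROLLBACK: discarded pending ['a']; in_txn=False
Op 10: BEGIN: in_txn=True, pending={}
ROLLBACK at op 9 discards: ['a']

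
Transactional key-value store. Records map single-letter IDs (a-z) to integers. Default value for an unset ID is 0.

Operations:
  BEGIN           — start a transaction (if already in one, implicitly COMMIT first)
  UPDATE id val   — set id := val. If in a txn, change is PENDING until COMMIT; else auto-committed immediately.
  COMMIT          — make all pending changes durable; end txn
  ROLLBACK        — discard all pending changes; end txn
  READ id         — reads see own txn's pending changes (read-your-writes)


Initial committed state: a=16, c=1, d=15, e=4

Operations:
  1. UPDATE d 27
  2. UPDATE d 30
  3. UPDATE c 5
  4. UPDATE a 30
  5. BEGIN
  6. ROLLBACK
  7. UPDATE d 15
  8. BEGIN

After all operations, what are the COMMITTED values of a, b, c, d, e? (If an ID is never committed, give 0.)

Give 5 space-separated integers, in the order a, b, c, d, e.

Answer: 30 0 5 15 4

Derivation:
Initial committed: {a=16, c=1, d=15, e=4}
Op 1: UPDATE d=27 (auto-commit; committed d=27)
Op 2: UPDATE d=30 (auto-commit; committed d=30)
Op 3: UPDATE c=5 (auto-commit; committed c=5)
Op 4: UPDATE a=30 (auto-commit; committed a=30)
Op 5: BEGIN: in_txn=True, pending={}
Op 6: ROLLBACK: discarded pending []; in_txn=False
Op 7: UPDATE d=15 (auto-commit; committed d=15)
Op 8: BEGIN: in_txn=True, pending={}
Final committed: {a=30, c=5, d=15, e=4}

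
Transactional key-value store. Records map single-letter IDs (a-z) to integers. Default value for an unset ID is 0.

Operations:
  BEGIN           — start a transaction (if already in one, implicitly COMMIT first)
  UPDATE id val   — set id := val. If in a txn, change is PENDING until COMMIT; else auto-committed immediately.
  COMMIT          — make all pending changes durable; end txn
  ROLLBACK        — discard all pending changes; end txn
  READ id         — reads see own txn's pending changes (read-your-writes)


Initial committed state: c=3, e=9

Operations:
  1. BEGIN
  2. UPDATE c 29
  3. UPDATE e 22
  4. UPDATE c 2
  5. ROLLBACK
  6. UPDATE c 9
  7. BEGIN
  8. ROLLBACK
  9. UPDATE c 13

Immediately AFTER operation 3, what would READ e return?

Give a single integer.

Initial committed: {c=3, e=9}
Op 1: BEGIN: in_txn=True, pending={}
Op 2: UPDATE c=29 (pending; pending now {c=29})
Op 3: UPDATE e=22 (pending; pending now {c=29, e=22})
After op 3: visible(e) = 22 (pending={c=29, e=22}, committed={c=3, e=9})

Answer: 22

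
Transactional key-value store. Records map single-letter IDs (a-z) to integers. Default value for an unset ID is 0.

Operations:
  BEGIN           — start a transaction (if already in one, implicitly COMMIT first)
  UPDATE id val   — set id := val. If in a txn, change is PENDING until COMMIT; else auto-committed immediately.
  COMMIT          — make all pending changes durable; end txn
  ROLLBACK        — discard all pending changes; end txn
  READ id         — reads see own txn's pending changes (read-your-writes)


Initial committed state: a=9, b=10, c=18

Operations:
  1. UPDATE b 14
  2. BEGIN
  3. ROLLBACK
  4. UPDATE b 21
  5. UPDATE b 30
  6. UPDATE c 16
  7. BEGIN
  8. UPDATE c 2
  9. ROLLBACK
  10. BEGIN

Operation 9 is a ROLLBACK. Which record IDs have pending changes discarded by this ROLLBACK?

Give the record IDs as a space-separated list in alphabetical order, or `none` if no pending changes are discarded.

Answer: c

Derivation:
Initial committed: {a=9, b=10, c=18}
Op 1: UPDATE b=14 (auto-commit; committed b=14)
Op 2: BEGIN: in_txn=True, pending={}
Op 3: ROLLBACK: discarded pending []; in_txn=False
Op 4: UPDATE b=21 (auto-commit; committed b=21)
Op 5: UPDATE b=30 (auto-commit; committed b=30)
Op 6: UPDATE c=16 (auto-commit; committed c=16)
Op 7: BEGIN: in_txn=True, pending={}
Op 8: UPDATE c=2 (pending; pending now {c=2})
Op 9: ROLLBACK: discarded pending ['c']; in_txn=False
Op 10: BEGIN: in_txn=True, pending={}
ROLLBACK at op 9 discards: ['c']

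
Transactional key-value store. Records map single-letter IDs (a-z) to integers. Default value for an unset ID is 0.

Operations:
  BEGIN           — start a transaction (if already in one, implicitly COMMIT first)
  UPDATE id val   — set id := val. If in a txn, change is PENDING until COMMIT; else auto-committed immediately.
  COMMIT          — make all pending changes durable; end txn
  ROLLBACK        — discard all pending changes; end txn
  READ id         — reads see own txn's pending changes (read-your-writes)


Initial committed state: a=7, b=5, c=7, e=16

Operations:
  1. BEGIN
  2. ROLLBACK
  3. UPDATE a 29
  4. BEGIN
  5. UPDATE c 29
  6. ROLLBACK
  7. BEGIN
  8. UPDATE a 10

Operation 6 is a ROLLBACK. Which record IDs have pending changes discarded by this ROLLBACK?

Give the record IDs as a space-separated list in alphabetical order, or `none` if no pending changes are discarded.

Answer: c

Derivation:
Initial committed: {a=7, b=5, c=7, e=16}
Op 1: BEGIN: in_txn=True, pending={}
Op 2: ROLLBACK: discarded pending []; in_txn=False
Op 3: UPDATE a=29 (auto-commit; committed a=29)
Op 4: BEGIN: in_txn=True, pending={}
Op 5: UPDATE c=29 (pending; pending now {c=29})
Op 6: ROLLBACK: discarded pending ['c']; in_txn=False
Op 7: BEGIN: in_txn=True, pending={}
Op 8: UPDATE a=10 (pending; pending now {a=10})
ROLLBACK at op 6 discards: ['c']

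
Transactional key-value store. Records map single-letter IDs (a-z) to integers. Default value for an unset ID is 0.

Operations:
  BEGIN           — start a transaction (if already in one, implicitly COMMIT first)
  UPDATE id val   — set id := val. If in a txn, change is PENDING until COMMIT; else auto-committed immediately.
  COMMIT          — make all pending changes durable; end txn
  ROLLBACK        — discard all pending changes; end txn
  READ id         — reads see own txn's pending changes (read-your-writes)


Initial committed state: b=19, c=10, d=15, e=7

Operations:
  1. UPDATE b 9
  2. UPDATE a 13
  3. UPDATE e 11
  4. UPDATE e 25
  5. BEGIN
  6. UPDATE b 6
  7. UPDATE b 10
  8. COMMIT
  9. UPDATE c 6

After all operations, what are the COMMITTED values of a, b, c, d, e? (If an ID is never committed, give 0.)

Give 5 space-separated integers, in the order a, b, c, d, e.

Initial committed: {b=19, c=10, d=15, e=7}
Op 1: UPDATE b=9 (auto-commit; committed b=9)
Op 2: UPDATE a=13 (auto-commit; committed a=13)
Op 3: UPDATE e=11 (auto-commit; committed e=11)
Op 4: UPDATE e=25 (auto-commit; committed e=25)
Op 5: BEGIN: in_txn=True, pending={}
Op 6: UPDATE b=6 (pending; pending now {b=6})
Op 7: UPDATE b=10 (pending; pending now {b=10})
Op 8: COMMIT: merged ['b'] into committed; committed now {a=13, b=10, c=10, d=15, e=25}
Op 9: UPDATE c=6 (auto-commit; committed c=6)
Final committed: {a=13, b=10, c=6, d=15, e=25}

Answer: 13 10 6 15 25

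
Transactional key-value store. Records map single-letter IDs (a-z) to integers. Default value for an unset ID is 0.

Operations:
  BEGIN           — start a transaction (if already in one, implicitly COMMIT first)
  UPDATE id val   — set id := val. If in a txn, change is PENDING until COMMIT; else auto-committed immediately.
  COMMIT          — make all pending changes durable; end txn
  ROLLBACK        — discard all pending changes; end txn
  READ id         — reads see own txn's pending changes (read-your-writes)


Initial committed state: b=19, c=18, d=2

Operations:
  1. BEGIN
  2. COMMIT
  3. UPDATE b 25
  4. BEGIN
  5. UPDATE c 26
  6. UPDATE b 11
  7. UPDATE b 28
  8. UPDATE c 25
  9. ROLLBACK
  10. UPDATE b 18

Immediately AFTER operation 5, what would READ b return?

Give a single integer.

Answer: 25

Derivation:
Initial committed: {b=19, c=18, d=2}
Op 1: BEGIN: in_txn=True, pending={}
Op 2: COMMIT: merged [] into committed; committed now {b=19, c=18, d=2}
Op 3: UPDATE b=25 (auto-commit; committed b=25)
Op 4: BEGIN: in_txn=True, pending={}
Op 5: UPDATE c=26 (pending; pending now {c=26})
After op 5: visible(b) = 25 (pending={c=26}, committed={b=25, c=18, d=2})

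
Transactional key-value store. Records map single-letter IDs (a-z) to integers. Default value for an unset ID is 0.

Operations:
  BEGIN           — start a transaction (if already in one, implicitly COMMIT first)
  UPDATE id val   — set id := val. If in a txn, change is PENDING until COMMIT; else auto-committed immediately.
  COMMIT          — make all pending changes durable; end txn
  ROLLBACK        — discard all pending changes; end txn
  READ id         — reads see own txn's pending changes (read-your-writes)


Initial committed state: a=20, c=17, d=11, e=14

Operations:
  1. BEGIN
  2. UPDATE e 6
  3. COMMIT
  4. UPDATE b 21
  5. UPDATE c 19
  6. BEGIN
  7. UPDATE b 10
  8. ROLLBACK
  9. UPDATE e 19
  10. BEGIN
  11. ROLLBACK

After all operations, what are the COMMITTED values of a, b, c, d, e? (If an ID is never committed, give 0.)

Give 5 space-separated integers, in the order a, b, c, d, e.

Initial committed: {a=20, c=17, d=11, e=14}
Op 1: BEGIN: in_txn=True, pending={}
Op 2: UPDATE e=6 (pending; pending now {e=6})
Op 3: COMMIT: merged ['e'] into committed; committed now {a=20, c=17, d=11, e=6}
Op 4: UPDATE b=21 (auto-commit; committed b=21)
Op 5: UPDATE c=19 (auto-commit; committed c=19)
Op 6: BEGIN: in_txn=True, pending={}
Op 7: UPDATE b=10 (pending; pending now {b=10})
Op 8: ROLLBACK: discarded pending ['b']; in_txn=False
Op 9: UPDATE e=19 (auto-commit; committed e=19)
Op 10: BEGIN: in_txn=True, pending={}
Op 11: ROLLBACK: discarded pending []; in_txn=False
Final committed: {a=20, b=21, c=19, d=11, e=19}

Answer: 20 21 19 11 19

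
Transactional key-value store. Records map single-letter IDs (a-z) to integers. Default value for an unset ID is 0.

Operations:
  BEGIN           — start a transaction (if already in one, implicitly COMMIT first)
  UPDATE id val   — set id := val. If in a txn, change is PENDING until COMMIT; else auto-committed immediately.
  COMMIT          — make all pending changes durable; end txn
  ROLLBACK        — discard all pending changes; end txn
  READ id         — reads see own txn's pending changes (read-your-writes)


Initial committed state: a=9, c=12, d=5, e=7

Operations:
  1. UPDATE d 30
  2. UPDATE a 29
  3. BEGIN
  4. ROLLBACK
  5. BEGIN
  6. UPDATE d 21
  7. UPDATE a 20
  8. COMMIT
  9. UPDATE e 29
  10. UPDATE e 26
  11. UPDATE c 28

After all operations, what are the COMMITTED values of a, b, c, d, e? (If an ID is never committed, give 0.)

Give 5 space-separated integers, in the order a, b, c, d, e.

Answer: 20 0 28 21 26

Derivation:
Initial committed: {a=9, c=12, d=5, e=7}
Op 1: UPDATE d=30 (auto-commit; committed d=30)
Op 2: UPDATE a=29 (auto-commit; committed a=29)
Op 3: BEGIN: in_txn=True, pending={}
Op 4: ROLLBACK: discarded pending []; in_txn=False
Op 5: BEGIN: in_txn=True, pending={}
Op 6: UPDATE d=21 (pending; pending now {d=21})
Op 7: UPDATE a=20 (pending; pending now {a=20, d=21})
Op 8: COMMIT: merged ['a', 'd'] into committed; committed now {a=20, c=12, d=21, e=7}
Op 9: UPDATE e=29 (auto-commit; committed e=29)
Op 10: UPDATE e=26 (auto-commit; committed e=26)
Op 11: UPDATE c=28 (auto-commit; committed c=28)
Final committed: {a=20, c=28, d=21, e=26}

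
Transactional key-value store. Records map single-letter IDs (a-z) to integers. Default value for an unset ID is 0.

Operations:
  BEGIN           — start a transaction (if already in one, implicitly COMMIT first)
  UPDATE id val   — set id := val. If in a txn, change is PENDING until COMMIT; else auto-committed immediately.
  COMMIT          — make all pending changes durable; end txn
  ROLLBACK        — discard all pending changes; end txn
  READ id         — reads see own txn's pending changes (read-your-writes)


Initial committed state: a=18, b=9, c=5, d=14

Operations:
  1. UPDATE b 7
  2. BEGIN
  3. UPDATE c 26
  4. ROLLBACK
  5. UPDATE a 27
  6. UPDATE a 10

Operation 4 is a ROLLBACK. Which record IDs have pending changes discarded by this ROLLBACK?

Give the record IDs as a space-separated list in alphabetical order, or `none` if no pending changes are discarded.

Answer: c

Derivation:
Initial committed: {a=18, b=9, c=5, d=14}
Op 1: UPDATE b=7 (auto-commit; committed b=7)
Op 2: BEGIN: in_txn=True, pending={}
Op 3: UPDATE c=26 (pending; pending now {c=26})
Op 4: ROLLBACK: discarded pending ['c']; in_txn=False
Op 5: UPDATE a=27 (auto-commit; committed a=27)
Op 6: UPDATE a=10 (auto-commit; committed a=10)
ROLLBACK at op 4 discards: ['c']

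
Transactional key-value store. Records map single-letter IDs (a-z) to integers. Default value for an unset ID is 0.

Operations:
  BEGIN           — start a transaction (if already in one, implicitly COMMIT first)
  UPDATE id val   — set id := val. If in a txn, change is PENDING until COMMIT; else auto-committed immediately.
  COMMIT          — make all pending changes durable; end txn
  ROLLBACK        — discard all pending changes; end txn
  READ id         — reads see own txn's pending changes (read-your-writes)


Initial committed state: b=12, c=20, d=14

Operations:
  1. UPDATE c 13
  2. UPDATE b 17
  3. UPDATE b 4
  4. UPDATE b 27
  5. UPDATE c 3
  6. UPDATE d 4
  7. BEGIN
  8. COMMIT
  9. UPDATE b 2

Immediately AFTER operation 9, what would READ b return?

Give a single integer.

Initial committed: {b=12, c=20, d=14}
Op 1: UPDATE c=13 (auto-commit; committed c=13)
Op 2: UPDATE b=17 (auto-commit; committed b=17)
Op 3: UPDATE b=4 (auto-commit; committed b=4)
Op 4: UPDATE b=27 (auto-commit; committed b=27)
Op 5: UPDATE c=3 (auto-commit; committed c=3)
Op 6: UPDATE d=4 (auto-commit; committed d=4)
Op 7: BEGIN: in_txn=True, pending={}
Op 8: COMMIT: merged [] into committed; committed now {b=27, c=3, d=4}
Op 9: UPDATE b=2 (auto-commit; committed b=2)
After op 9: visible(b) = 2 (pending={}, committed={b=2, c=3, d=4})

Answer: 2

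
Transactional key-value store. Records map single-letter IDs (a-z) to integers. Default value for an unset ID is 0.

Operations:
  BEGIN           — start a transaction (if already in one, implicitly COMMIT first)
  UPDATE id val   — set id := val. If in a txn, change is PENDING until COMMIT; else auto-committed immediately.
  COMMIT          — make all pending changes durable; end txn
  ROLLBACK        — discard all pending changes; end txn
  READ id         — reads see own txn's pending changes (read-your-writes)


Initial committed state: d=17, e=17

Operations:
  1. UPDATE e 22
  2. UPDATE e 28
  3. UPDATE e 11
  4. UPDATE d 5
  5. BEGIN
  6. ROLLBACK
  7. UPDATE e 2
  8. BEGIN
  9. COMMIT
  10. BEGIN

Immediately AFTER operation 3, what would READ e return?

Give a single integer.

Initial committed: {d=17, e=17}
Op 1: UPDATE e=22 (auto-commit; committed e=22)
Op 2: UPDATE e=28 (auto-commit; committed e=28)
Op 3: UPDATE e=11 (auto-commit; committed e=11)
After op 3: visible(e) = 11 (pending={}, committed={d=17, e=11})

Answer: 11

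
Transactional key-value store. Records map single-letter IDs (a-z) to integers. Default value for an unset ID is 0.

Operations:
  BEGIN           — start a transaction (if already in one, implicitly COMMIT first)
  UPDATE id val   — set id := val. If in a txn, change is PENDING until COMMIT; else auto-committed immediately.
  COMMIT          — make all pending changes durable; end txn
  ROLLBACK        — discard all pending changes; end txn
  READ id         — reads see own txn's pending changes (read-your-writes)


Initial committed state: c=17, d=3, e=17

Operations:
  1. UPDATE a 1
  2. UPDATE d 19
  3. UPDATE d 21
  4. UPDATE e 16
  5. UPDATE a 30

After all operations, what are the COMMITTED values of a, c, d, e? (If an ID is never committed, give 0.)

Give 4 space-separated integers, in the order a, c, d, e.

Initial committed: {c=17, d=3, e=17}
Op 1: UPDATE a=1 (auto-commit; committed a=1)
Op 2: UPDATE d=19 (auto-commit; committed d=19)
Op 3: UPDATE d=21 (auto-commit; committed d=21)
Op 4: UPDATE e=16 (auto-commit; committed e=16)
Op 5: UPDATE a=30 (auto-commit; committed a=30)
Final committed: {a=30, c=17, d=21, e=16}

Answer: 30 17 21 16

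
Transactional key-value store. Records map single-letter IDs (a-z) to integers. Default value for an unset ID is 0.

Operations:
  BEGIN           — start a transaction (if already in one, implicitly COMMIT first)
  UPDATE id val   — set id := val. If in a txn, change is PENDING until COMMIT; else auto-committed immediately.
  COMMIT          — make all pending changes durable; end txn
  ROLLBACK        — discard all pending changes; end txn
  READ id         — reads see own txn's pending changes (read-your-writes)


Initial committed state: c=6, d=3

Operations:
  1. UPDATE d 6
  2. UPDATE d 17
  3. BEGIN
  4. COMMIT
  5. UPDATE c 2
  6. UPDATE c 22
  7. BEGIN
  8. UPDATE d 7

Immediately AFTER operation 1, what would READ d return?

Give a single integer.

Initial committed: {c=6, d=3}
Op 1: UPDATE d=6 (auto-commit; committed d=6)
After op 1: visible(d) = 6 (pending={}, committed={c=6, d=6})

Answer: 6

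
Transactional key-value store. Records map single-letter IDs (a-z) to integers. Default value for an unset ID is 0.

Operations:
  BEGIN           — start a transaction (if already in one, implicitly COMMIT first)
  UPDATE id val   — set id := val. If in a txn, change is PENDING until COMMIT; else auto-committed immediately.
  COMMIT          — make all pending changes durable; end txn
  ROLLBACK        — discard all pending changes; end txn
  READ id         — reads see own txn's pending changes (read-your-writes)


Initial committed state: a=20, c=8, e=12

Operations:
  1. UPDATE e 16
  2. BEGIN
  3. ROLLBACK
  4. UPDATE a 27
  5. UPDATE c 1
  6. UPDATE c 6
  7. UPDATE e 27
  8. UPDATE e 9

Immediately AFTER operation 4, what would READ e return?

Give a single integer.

Initial committed: {a=20, c=8, e=12}
Op 1: UPDATE e=16 (auto-commit; committed e=16)
Op 2: BEGIN: in_txn=True, pending={}
Op 3: ROLLBACK: discarded pending []; in_txn=False
Op 4: UPDATE a=27 (auto-commit; committed a=27)
After op 4: visible(e) = 16 (pending={}, committed={a=27, c=8, e=16})

Answer: 16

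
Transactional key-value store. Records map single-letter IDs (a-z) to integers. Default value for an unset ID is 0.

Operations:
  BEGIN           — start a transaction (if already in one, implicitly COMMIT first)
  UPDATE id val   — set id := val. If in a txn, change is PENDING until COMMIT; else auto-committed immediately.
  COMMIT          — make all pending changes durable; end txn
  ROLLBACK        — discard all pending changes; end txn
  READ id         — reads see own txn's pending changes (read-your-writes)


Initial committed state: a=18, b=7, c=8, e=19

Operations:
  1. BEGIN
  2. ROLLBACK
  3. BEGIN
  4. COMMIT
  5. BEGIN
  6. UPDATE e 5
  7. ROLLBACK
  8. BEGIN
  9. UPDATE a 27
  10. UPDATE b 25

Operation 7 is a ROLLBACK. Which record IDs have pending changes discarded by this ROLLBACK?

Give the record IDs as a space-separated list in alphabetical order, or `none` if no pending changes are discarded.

Answer: e

Derivation:
Initial committed: {a=18, b=7, c=8, e=19}
Op 1: BEGIN: in_txn=True, pending={}
Op 2: ROLLBACK: discarded pending []; in_txn=False
Op 3: BEGIN: in_txn=True, pending={}
Op 4: COMMIT: merged [] into committed; committed now {a=18, b=7, c=8, e=19}
Op 5: BEGIN: in_txn=True, pending={}
Op 6: UPDATE e=5 (pending; pending now {e=5})
Op 7: ROLLBACK: discarded pending ['e']; in_txn=False
Op 8: BEGIN: in_txn=True, pending={}
Op 9: UPDATE a=27 (pending; pending now {a=27})
Op 10: UPDATE b=25 (pending; pending now {a=27, b=25})
ROLLBACK at op 7 discards: ['e']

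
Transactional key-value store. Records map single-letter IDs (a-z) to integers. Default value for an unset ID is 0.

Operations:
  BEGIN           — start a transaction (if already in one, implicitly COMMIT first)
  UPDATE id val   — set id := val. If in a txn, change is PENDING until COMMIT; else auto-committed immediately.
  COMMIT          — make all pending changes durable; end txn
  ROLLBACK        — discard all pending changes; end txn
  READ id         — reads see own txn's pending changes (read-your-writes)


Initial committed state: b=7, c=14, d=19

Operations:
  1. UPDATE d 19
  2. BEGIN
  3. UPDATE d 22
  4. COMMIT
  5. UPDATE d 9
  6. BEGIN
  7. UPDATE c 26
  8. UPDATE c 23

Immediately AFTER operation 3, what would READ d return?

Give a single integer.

Initial committed: {b=7, c=14, d=19}
Op 1: UPDATE d=19 (auto-commit; committed d=19)
Op 2: BEGIN: in_txn=True, pending={}
Op 3: UPDATE d=22 (pending; pending now {d=22})
After op 3: visible(d) = 22 (pending={d=22}, committed={b=7, c=14, d=19})

Answer: 22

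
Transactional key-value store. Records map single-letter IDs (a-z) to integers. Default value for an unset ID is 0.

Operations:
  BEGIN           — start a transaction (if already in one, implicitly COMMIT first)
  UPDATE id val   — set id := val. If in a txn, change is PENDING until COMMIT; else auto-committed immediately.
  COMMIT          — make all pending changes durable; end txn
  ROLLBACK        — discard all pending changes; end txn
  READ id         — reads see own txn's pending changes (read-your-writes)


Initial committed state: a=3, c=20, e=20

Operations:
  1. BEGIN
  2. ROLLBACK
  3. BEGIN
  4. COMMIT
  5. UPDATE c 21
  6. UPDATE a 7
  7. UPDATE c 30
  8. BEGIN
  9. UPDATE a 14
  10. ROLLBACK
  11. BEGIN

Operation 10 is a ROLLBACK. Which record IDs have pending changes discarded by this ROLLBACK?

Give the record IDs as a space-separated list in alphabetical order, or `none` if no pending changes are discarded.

Initial committed: {a=3, c=20, e=20}
Op 1: BEGIN: in_txn=True, pending={}
Op 2: ROLLBACK: discarded pending []; in_txn=False
Op 3: BEGIN: in_txn=True, pending={}
Op 4: COMMIT: merged [] into committed; committed now {a=3, c=20, e=20}
Op 5: UPDATE c=21 (auto-commit; committed c=21)
Op 6: UPDATE a=7 (auto-commit; committed a=7)
Op 7: UPDATE c=30 (auto-commit; committed c=30)
Op 8: BEGIN: in_txn=True, pending={}
Op 9: UPDATE a=14 (pending; pending now {a=14})
Op 10: ROLLBACK: discarded pending ['a']; in_txn=False
Op 11: BEGIN: in_txn=True, pending={}
ROLLBACK at op 10 discards: ['a']

Answer: a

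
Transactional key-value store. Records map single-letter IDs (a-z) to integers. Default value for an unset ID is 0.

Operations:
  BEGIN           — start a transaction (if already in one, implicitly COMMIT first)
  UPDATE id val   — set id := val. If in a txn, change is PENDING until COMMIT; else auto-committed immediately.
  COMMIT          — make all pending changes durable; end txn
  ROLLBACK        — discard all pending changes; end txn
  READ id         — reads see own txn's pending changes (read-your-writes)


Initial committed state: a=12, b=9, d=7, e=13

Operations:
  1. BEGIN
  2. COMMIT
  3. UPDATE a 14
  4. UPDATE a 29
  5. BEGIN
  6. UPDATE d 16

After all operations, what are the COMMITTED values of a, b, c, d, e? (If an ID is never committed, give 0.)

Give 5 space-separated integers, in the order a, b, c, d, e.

Initial committed: {a=12, b=9, d=7, e=13}
Op 1: BEGIN: in_txn=True, pending={}
Op 2: COMMIT: merged [] into committed; committed now {a=12, b=9, d=7, e=13}
Op 3: UPDATE a=14 (auto-commit; committed a=14)
Op 4: UPDATE a=29 (auto-commit; committed a=29)
Op 5: BEGIN: in_txn=True, pending={}
Op 6: UPDATE d=16 (pending; pending now {d=16})
Final committed: {a=29, b=9, d=7, e=13}

Answer: 29 9 0 7 13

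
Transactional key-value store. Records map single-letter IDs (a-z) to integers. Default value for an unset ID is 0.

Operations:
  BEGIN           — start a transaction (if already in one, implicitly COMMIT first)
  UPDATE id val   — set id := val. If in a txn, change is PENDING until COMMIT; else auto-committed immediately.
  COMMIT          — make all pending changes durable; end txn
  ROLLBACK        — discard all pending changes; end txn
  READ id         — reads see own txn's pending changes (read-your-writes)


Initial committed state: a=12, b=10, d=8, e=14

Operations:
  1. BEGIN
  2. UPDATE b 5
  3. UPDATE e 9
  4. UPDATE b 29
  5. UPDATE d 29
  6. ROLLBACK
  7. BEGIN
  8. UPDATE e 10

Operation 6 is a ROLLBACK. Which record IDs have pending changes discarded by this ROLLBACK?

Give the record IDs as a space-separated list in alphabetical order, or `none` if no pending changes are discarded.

Initial committed: {a=12, b=10, d=8, e=14}
Op 1: BEGIN: in_txn=True, pending={}
Op 2: UPDATE b=5 (pending; pending now {b=5})
Op 3: UPDATE e=9 (pending; pending now {b=5, e=9})
Op 4: UPDATE b=29 (pending; pending now {b=29, e=9})
Op 5: UPDATE d=29 (pending; pending now {b=29, d=29, e=9})
Op 6: ROLLBACK: discarded pending ['b', 'd', 'e']; in_txn=False
Op 7: BEGIN: in_txn=True, pending={}
Op 8: UPDATE e=10 (pending; pending now {e=10})
ROLLBACK at op 6 discards: ['b', 'd', 'e']

Answer: b d e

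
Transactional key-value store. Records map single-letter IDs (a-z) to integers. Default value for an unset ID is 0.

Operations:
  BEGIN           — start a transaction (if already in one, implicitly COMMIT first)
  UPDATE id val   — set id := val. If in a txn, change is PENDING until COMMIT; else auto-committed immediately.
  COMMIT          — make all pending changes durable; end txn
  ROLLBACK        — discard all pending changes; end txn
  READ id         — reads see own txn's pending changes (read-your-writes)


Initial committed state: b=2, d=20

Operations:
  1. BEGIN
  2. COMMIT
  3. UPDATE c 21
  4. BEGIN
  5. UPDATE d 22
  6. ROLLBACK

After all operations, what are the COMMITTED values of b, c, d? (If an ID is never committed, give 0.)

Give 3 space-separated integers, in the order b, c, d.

Answer: 2 21 20

Derivation:
Initial committed: {b=2, d=20}
Op 1: BEGIN: in_txn=True, pending={}
Op 2: COMMIT: merged [] into committed; committed now {b=2, d=20}
Op 3: UPDATE c=21 (auto-commit; committed c=21)
Op 4: BEGIN: in_txn=True, pending={}
Op 5: UPDATE d=22 (pending; pending now {d=22})
Op 6: ROLLBACK: discarded pending ['d']; in_txn=False
Final committed: {b=2, c=21, d=20}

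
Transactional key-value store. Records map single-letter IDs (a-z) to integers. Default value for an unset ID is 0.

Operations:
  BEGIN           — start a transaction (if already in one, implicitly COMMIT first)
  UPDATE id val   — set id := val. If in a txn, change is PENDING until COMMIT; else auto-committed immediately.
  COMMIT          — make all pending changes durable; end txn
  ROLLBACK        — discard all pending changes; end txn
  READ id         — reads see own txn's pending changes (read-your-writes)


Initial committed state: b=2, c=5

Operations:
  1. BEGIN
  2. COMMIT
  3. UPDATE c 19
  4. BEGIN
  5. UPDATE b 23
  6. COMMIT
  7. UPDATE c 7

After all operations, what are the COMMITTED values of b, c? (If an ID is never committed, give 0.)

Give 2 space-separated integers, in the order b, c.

Answer: 23 7

Derivation:
Initial committed: {b=2, c=5}
Op 1: BEGIN: in_txn=True, pending={}
Op 2: COMMIT: merged [] into committed; committed now {b=2, c=5}
Op 3: UPDATE c=19 (auto-commit; committed c=19)
Op 4: BEGIN: in_txn=True, pending={}
Op 5: UPDATE b=23 (pending; pending now {b=23})
Op 6: COMMIT: merged ['b'] into committed; committed now {b=23, c=19}
Op 7: UPDATE c=7 (auto-commit; committed c=7)
Final committed: {b=23, c=7}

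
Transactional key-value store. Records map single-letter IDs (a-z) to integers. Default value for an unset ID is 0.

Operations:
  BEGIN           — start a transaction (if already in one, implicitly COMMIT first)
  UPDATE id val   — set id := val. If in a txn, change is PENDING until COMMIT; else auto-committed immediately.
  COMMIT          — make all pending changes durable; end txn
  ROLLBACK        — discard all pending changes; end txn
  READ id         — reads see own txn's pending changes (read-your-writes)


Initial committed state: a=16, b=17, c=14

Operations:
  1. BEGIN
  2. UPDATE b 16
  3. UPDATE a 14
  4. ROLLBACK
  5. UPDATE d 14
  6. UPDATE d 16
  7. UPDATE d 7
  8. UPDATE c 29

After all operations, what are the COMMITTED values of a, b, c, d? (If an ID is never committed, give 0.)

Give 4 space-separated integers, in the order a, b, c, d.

Initial committed: {a=16, b=17, c=14}
Op 1: BEGIN: in_txn=True, pending={}
Op 2: UPDATE b=16 (pending; pending now {b=16})
Op 3: UPDATE a=14 (pending; pending now {a=14, b=16})
Op 4: ROLLBACK: discarded pending ['a', 'b']; in_txn=False
Op 5: UPDATE d=14 (auto-commit; committed d=14)
Op 6: UPDATE d=16 (auto-commit; committed d=16)
Op 7: UPDATE d=7 (auto-commit; committed d=7)
Op 8: UPDATE c=29 (auto-commit; committed c=29)
Final committed: {a=16, b=17, c=29, d=7}

Answer: 16 17 29 7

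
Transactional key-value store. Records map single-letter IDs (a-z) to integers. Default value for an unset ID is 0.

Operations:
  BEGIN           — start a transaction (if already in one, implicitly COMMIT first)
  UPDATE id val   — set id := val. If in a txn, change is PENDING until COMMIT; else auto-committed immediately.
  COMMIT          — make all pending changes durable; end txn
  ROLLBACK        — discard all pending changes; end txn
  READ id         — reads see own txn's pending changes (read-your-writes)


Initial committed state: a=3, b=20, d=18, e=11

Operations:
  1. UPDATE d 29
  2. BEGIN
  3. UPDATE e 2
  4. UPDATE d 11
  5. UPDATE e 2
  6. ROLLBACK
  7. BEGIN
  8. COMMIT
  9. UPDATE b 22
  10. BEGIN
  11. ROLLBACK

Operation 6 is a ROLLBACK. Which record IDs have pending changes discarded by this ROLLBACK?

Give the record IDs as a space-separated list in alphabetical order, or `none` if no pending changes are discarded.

Answer: d e

Derivation:
Initial committed: {a=3, b=20, d=18, e=11}
Op 1: UPDATE d=29 (auto-commit; committed d=29)
Op 2: BEGIN: in_txn=True, pending={}
Op 3: UPDATE e=2 (pending; pending now {e=2})
Op 4: UPDATE d=11 (pending; pending now {d=11, e=2})
Op 5: UPDATE e=2 (pending; pending now {d=11, e=2})
Op 6: ROLLBACK: discarded pending ['d', 'e']; in_txn=False
Op 7: BEGIN: in_txn=True, pending={}
Op 8: COMMIT: merged [] into committed; committed now {a=3, b=20, d=29, e=11}
Op 9: UPDATE b=22 (auto-commit; committed b=22)
Op 10: BEGIN: in_txn=True, pending={}
Op 11: ROLLBACK: discarded pending []; in_txn=False
ROLLBACK at op 6 discards: ['d', 'e']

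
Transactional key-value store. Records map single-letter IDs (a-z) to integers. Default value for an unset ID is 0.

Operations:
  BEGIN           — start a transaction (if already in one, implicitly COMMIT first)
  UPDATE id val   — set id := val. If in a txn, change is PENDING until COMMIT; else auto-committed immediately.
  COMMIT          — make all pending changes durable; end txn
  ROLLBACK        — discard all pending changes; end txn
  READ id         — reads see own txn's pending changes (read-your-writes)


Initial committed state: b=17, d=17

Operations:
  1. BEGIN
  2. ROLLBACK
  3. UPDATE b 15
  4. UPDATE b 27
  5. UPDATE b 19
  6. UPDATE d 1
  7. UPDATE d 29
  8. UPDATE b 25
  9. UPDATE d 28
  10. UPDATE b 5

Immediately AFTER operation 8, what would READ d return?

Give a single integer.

Answer: 29

Derivation:
Initial committed: {b=17, d=17}
Op 1: BEGIN: in_txn=True, pending={}
Op 2: ROLLBACK: discarded pending []; in_txn=False
Op 3: UPDATE b=15 (auto-commit; committed b=15)
Op 4: UPDATE b=27 (auto-commit; committed b=27)
Op 5: UPDATE b=19 (auto-commit; committed b=19)
Op 6: UPDATE d=1 (auto-commit; committed d=1)
Op 7: UPDATE d=29 (auto-commit; committed d=29)
Op 8: UPDATE b=25 (auto-commit; committed b=25)
After op 8: visible(d) = 29 (pending={}, committed={b=25, d=29})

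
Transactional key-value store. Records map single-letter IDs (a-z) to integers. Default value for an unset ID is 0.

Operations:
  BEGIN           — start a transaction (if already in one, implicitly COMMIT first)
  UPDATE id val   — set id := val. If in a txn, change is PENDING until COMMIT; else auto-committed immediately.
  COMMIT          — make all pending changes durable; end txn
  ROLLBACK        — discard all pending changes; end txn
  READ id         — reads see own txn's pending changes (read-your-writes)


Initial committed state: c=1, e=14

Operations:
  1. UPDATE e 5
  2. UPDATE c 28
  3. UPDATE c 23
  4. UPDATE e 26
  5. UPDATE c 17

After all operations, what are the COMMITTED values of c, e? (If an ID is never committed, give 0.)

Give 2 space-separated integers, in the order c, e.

Initial committed: {c=1, e=14}
Op 1: UPDATE e=5 (auto-commit; committed e=5)
Op 2: UPDATE c=28 (auto-commit; committed c=28)
Op 3: UPDATE c=23 (auto-commit; committed c=23)
Op 4: UPDATE e=26 (auto-commit; committed e=26)
Op 5: UPDATE c=17 (auto-commit; committed c=17)
Final committed: {c=17, e=26}

Answer: 17 26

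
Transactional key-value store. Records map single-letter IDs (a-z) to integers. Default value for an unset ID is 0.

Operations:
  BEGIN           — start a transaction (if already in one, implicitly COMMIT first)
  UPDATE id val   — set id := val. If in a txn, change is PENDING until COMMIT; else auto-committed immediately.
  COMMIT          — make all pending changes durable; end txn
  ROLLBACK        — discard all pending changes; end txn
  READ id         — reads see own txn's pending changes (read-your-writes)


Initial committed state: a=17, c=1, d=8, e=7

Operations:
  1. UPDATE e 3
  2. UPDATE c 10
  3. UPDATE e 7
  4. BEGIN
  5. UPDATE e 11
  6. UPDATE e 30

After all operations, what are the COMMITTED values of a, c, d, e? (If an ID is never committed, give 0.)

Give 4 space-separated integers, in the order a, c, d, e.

Answer: 17 10 8 7

Derivation:
Initial committed: {a=17, c=1, d=8, e=7}
Op 1: UPDATE e=3 (auto-commit; committed e=3)
Op 2: UPDATE c=10 (auto-commit; committed c=10)
Op 3: UPDATE e=7 (auto-commit; committed e=7)
Op 4: BEGIN: in_txn=True, pending={}
Op 5: UPDATE e=11 (pending; pending now {e=11})
Op 6: UPDATE e=30 (pending; pending now {e=30})
Final committed: {a=17, c=10, d=8, e=7}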